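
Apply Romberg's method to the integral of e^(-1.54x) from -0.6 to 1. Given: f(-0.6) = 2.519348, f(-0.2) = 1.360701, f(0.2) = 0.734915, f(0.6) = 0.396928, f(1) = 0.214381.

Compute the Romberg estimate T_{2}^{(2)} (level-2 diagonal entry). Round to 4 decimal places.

1.4969

T_{0}^{(0)} (trapezoid, 1 panel, h=1.6000): 2.186983
T_{1}^{(0)} (trapezoid, 2 panels, h=0.8000): 1.681424
T_{2}^{(0)} (trapezoid, 4 panels, h=0.4000): 1.543763
T_{1}^{(1)} = 1.681424 + (1.681424 − 2.186983)/3 = 1.512904
T_{2}^{(1)} = 1.543763 + (1.543763 − 1.681424)/3 = 1.497876
T_{2}^{(2)} = 1.497876 + (1.497876 − 1.512904)/15 = 1.496874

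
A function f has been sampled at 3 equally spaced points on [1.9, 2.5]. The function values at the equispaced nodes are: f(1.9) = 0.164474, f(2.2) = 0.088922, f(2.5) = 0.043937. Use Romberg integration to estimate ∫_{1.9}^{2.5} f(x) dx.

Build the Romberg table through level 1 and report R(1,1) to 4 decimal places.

R(0,0) (trapezoid, 1 panel, h=0.6000): 0.062523
R(1,0) (trapezoid, 2 panels, h=0.3000): 0.057938
R(1,1) = 0.057938 + (0.057938 − 0.062523)/3 = 0.056410

0.0564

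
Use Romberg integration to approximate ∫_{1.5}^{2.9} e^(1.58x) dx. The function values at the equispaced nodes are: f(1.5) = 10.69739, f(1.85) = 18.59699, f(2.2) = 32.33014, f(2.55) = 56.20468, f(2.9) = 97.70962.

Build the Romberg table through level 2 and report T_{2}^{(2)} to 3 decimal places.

T_{0}^{(0)} (trapezoid, 1 panel, h=1.4000): 75.88491
T_{1}^{(0)} (trapezoid, 2 panels, h=0.7000): 60.57355
T_{2}^{(0)} (trapezoid, 4 panels, h=0.3500): 56.46736
T_{1}^{(1)} = 60.57355 + (60.57355 − 75.88491)/3 = 55.46976
T_{2}^{(1)} = 56.46736 + (56.46736 − 60.57355)/3 = 55.09863
T_{2}^{(2)} = 55.09863 + (55.09863 − 55.46976)/15 = 55.07389

55.074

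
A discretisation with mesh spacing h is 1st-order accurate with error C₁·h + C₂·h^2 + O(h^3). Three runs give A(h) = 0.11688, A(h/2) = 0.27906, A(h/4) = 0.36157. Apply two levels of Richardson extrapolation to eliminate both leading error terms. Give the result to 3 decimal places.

0.445

First eliminate the h term (factor 2^1 = 2):
  B₁ = (2·0.27906 − 0.11688)/1 = 0.44124
  B₂ = (2·0.36157 − 0.27906)/1 = 0.44408
Then eliminate the h^2 term (factor 2^2 = 4):
  (4·0.44408 − 0.44124)/3 = 0.44503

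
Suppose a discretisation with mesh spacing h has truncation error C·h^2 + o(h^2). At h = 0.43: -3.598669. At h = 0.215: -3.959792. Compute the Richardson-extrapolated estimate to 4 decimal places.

Extrapolated value = (4·A(h/2) − A(h)) / (4 − 1)
= (4·(-3.959792) − (-3.598669)) / 3
= -12.240499 / 3 = -4.080166

-4.0802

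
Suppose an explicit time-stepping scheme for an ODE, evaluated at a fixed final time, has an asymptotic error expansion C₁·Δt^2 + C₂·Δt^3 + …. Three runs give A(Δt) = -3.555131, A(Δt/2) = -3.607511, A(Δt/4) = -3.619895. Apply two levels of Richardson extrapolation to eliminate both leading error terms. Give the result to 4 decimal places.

First eliminate the Δt^2 term (factor 2^2 = 4):
  B₁ = (4·(-3.607511) − (-3.555131))/3 = -3.624971
  B₂ = (4·(-3.619895) − (-3.607511))/3 = -3.624023
Then eliminate the Δt^3 term (factor 2^3 = 8):
  (8·(-3.624023) − (-3.624971))/7 = -3.623888

-3.6239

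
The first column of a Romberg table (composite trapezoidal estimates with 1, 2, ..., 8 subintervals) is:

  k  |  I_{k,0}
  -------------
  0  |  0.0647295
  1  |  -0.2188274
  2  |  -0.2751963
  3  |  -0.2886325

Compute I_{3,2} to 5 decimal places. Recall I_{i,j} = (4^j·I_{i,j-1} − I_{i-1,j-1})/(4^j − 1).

Richardson extrapolation on the trapezoidal column (denominator 4−1=3):
I_{2,1} = (4·(-0.2751963) − (-0.2188274)) / 3 = -0.2939859
I_{3,1} = (4·(-0.2886325) − (-0.2751963)) / 3 = -0.2931112
I_{3,2} = (16·(-0.2931112) − (-0.2939859)) / 15 = -0.2930529

-0.29305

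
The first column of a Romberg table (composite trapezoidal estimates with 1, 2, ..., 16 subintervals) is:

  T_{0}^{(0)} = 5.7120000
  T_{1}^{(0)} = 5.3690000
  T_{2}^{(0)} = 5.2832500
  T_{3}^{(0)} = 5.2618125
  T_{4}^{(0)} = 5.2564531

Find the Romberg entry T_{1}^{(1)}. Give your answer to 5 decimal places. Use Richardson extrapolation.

5.25467

Richardson extrapolation on the trapezoidal column (denominator 4−1=3):
T_{1}^{(1)} = 5.3690000 + (5.3690000 − 5.7120000)/3 = 5.2546667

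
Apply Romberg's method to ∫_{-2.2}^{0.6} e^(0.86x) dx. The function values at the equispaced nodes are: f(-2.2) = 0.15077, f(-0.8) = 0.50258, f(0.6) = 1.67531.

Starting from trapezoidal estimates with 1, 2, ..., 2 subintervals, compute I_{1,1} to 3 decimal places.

1.790

I_{0,0} (trapezoid, 1 panel, h=2.8000): 2.55651
I_{1,0} (trapezoid, 2 panels, h=1.4000): 1.98187
I_{1,1} = 1.98187 + (1.98187 − 2.55651)/3 = 1.79032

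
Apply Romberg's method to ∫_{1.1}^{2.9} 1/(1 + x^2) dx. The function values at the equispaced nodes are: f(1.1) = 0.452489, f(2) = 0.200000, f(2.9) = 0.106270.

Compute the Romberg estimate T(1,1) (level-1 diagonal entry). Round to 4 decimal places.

0.4076

T(0,0) (trapezoid, 1 panel, h=1.8000): 0.502883
T(1,0) (trapezoid, 2 panels, h=0.9000): 0.431442
T(1,1) = 0.431442 + (0.431442 − 0.502883)/3 = 0.407628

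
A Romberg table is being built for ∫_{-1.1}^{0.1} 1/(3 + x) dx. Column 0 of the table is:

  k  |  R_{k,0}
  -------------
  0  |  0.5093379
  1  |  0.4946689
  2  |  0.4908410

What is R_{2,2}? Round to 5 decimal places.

R_{1,1} = 0.4946689 + (0.4946689 − 0.5093379)/3 = 0.4897792
R_{2,1} = (4·0.4908410 − 0.4946689) / 3 = 0.4895650
R_{2,2} = (16·0.4895650 − 0.4897792) / 15 = 0.4895507

0.48955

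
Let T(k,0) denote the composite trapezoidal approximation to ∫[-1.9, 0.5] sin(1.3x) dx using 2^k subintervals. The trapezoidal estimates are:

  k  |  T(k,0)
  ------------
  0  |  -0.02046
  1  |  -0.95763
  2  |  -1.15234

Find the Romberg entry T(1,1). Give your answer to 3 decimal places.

-1.270

Richardson extrapolation on the trapezoidal column (denominator 4−1=3):
T(1,1) = (4·(-0.95763) − (-0.02046)) / 3 = -1.27002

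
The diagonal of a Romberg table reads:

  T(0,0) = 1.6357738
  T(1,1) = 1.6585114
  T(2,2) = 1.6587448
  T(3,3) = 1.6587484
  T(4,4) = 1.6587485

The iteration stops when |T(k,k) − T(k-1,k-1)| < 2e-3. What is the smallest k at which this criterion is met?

k = 2

|T(1,1) − T(0,0)| = 0.0227376 ≥ 2e-3
|T(2,2) − T(1,1)| = 0.0002334 < 2e-3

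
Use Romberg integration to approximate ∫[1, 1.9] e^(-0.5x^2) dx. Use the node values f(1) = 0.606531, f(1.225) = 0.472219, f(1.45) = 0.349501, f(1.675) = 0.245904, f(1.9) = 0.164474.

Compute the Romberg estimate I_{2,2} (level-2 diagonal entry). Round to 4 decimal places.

0.3257

I_{0,0} (trapezoid, 1 panel, h=0.9000): 0.346952
I_{1,0} (trapezoid, 2 panels, h=0.4500): 0.330752
I_{2,0} (trapezoid, 4 panels, h=0.2250): 0.326953
I_{1,1} = 0.330752 + (0.330752 − 0.346952)/3 = 0.325352
I_{2,1} = 0.326953 + (0.326953 − 0.330752)/3 = 0.325687
I_{2,2} = 0.325687 + (0.325687 − 0.325352)/15 = 0.325709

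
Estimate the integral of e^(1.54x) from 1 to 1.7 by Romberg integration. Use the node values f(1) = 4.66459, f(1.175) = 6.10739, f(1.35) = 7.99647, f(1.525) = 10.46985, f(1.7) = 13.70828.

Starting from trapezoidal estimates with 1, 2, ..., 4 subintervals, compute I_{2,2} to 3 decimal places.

I_{0,0} (trapezoid, 1 panel, h=0.7000): 6.43050
I_{1,0} (trapezoid, 2 panels, h=0.3500): 6.01402
I_{2,0} (trapezoid, 4 panels, h=0.1750): 5.90803
I_{1,1} = 6.01402 + (6.01402 − 6.43050)/3 = 5.87519
I_{2,1} = 5.90803 + (5.90803 − 6.01402)/3 = 5.87270
I_{2,2} = 5.87270 + (5.87270 − 5.87519)/15 = 5.87253

5.873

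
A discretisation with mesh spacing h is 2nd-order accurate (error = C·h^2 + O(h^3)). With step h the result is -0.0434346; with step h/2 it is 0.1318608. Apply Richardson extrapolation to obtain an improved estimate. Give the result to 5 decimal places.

0.19029

Extrapolated value = (4·A(h/2) − A(h)) / (4 − 1)
= (4·0.1318608 − (-0.0434346)) / 3
= 0.5708778 / 3 = 0.1902926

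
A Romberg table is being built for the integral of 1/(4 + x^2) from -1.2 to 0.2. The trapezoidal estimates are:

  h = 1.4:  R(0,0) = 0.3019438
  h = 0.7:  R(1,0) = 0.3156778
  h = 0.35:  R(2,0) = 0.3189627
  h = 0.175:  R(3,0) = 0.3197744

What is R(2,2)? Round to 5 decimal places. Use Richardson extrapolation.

0.32004

R(1,1) = (4·0.3156778 − 0.3019438) / 3 = 0.3202558
R(2,1) = (4·0.3189627 − 0.3156778) / 3 = 0.3200577
R(2,2) = 0.3200577 + (0.3200577 − 0.3202558)/15 = 0.3200445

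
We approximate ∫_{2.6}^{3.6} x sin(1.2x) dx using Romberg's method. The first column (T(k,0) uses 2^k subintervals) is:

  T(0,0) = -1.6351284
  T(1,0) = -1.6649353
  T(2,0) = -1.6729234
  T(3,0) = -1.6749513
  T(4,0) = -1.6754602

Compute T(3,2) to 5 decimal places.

Richardson extrapolation on the trapezoidal column (denominator 4−1=3):
T(2,1) = (4·(-1.6729234) − (-1.6649353)) / 3 = -1.6755861
T(3,1) = -1.6749513 + (-1.6749513 − (-1.6729234))/3 = -1.6756273
T(3,2) = -1.6756273 + (-1.6756273 − (-1.6755861))/15 = -1.6756300

-1.67563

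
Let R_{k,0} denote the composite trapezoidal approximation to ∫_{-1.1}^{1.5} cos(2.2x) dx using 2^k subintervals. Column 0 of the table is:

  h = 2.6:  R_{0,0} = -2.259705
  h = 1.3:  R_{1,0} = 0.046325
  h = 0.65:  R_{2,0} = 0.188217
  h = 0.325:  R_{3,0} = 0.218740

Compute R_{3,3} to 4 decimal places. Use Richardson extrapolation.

0.2290

Richardson extrapolation on the trapezoidal column (denominator 4−1=3):
R_{1,1} = 0.046325 + (0.046325 − (-2.259705))/3 = 0.815002
R_{2,1} = (4·0.188217 − 0.046325) / 3 = 0.235514
R_{3,1} = 0.218740 + (0.218740 − 0.188217)/3 = 0.228914
R_{2,2} = 0.235514 + (0.235514 − 0.815002)/15 = 0.196881
R_{3,2} = 0.228914 + (0.228914 − 0.235514)/15 = 0.228474
R_{3,3} = 0.228474 + (0.228474 − 0.196881)/63 = 0.228975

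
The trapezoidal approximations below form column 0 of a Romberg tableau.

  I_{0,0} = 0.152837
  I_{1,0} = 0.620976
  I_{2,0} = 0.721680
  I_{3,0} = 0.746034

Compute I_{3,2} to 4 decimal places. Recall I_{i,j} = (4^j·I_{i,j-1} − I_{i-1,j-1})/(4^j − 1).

0.7541

I_{2,1} = 0.721680 + (0.721680 − 0.620976)/3 = 0.755248
I_{3,1} = 0.746034 + (0.746034 − 0.721680)/3 = 0.754152
I_{3,2} = 0.754152 + (0.754152 − 0.755248)/15 = 0.754079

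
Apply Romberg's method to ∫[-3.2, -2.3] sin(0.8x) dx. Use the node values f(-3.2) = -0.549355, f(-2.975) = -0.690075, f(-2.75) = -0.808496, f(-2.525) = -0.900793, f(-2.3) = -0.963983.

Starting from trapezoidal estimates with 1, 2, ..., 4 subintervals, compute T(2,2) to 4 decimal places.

T(0,0) (trapezoid, 1 panel, h=0.9000): -0.681002
T(1,0) (trapezoid, 2 panels, h=0.4500): -0.704324
T(2,0) (trapezoid, 4 panels, h=0.2250): -0.710107
T(1,1) = -0.704324 + (-0.704324 − (-0.681002))/3 = -0.712098
T(2,1) = -0.710107 + (-0.710107 − (-0.704324))/3 = -0.712035
T(2,2) = -0.712035 + (-0.712035 − (-0.712098))/15 = -0.712031

-0.7120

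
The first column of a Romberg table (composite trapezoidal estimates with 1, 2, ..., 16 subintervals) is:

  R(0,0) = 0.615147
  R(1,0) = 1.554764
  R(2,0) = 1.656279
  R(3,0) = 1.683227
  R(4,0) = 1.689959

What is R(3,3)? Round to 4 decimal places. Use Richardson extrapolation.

R(1,1) = (4·1.554764 − 0.615147) / 3 = 1.867970
R(2,1) = (4·1.656279 − 1.554764) / 3 = 1.690117
R(3,1) = (4·1.683227 − 1.656279) / 3 = 1.692210
R(2,2) = (16·1.690117 − 1.867970) / 15 = 1.678260
R(3,2) = 1.692210 + (1.692210 − 1.690117)/15 = 1.692350
R(3,3) = 1.692350 + (1.692350 − 1.678260)/63 = 1.692574

1.6926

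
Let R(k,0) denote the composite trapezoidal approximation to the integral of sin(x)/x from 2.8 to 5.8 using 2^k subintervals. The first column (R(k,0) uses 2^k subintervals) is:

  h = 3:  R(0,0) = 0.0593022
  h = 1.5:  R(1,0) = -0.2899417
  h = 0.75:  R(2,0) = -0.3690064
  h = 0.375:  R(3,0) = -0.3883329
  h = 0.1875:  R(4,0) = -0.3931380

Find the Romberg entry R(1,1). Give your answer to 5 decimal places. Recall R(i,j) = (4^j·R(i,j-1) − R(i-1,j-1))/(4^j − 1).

-0.40636

Richardson extrapolation on the trapezoidal column (denominator 4−1=3):
R(1,1) = (4·(-0.2899417) − 0.0593022) / 3 = -0.4063563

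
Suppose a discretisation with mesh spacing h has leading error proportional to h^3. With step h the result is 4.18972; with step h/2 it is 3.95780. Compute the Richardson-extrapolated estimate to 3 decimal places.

The leading error scales as h^3; refining by a factor of 2 reduces it by 2^3 = 8.
Extrapolated value = (8·A(h/2) − A(h)) / (8 − 1)
= (8·3.95780 − 4.18972) / 7
= 27.47268 / 7 = 3.92467

3.925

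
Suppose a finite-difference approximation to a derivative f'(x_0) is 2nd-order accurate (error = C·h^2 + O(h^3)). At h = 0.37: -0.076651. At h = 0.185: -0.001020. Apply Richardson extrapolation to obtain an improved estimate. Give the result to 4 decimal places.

0.0242

Extrapolated value = (4·A(h/2) − A(h)) / (4 − 1)
= (4·(-0.001020) − (-0.076651)) / 3
= 0.072571 / 3 = 0.024190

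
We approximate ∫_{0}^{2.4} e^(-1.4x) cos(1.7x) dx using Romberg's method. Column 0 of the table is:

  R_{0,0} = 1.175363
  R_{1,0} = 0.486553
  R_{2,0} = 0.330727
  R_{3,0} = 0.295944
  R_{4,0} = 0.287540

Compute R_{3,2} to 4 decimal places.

R_{2,1} = 0.330727 + (0.330727 − 0.486553)/3 = 0.278785
R_{3,1} = (4·0.295944 − 0.330727) / 3 = 0.284350
R_{3,2} = (16·0.284350 − 0.278785) / 15 = 0.284721
(Column j=1 coincides with Simpson's rule on the same nodes.)

0.2847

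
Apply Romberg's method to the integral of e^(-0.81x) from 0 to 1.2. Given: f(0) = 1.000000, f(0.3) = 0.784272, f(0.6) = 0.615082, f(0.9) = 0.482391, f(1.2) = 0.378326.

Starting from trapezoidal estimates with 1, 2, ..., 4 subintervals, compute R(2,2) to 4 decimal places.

0.7675

R(0,0) (trapezoid, 1 panel, h=1.2000): 0.826996
R(1,0) (trapezoid, 2 panels, h=0.6000): 0.782547
R(2,0) (trapezoid, 4 panels, h=0.3000): 0.771272
R(1,1) = 0.782547 + (0.782547 − 0.826996)/3 = 0.767731
R(2,1) = 0.771272 + (0.771272 − 0.782547)/3 = 0.767514
R(2,2) = 0.767514 + (0.767514 − 0.767731)/15 = 0.767500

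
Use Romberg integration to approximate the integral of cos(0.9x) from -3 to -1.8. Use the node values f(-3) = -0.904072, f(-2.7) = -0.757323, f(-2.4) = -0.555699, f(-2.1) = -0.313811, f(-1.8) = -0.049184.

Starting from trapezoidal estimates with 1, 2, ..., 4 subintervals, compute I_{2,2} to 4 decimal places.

-0.6349

I_{0,0} (trapezoid, 1 panel, h=1.2000): -0.571954
I_{1,0} (trapezoid, 2 panels, h=0.6000): -0.619396
I_{2,0} (trapezoid, 4 panels, h=0.3000): -0.631038
I_{1,1} = -0.619396 + (-0.619396 − (-0.571954))/3 = -0.635210
I_{2,1} = -0.631038 + (-0.631038 − (-0.619396))/3 = -0.634919
I_{2,2} = -0.634919 + (-0.634919 − (-0.635210))/15 = -0.634900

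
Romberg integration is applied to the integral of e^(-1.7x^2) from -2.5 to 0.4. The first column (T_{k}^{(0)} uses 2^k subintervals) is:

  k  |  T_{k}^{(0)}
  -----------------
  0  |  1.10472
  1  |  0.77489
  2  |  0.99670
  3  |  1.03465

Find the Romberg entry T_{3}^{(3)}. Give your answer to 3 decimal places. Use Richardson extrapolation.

1.045

T_{1}^{(1)} = 0.77489 + (0.77489 − 1.10472)/3 = 0.66495
T_{2}^{(1)} = (4·0.99670 − 0.77489) / 3 = 1.07064
T_{3}^{(1)} = (4·1.03465 − 0.99670) / 3 = 1.04730
T_{2}^{(2)} = (16·1.07064 − 0.66495) / 15 = 1.09769
T_{3}^{(2)} = 1.04730 + (1.04730 − 1.07064)/15 = 1.04574
T_{3}^{(3)} = (64·1.04574 − 1.09769) / 63 = 1.04492
(Column j=1 coincides with Simpson's rule on the same nodes.)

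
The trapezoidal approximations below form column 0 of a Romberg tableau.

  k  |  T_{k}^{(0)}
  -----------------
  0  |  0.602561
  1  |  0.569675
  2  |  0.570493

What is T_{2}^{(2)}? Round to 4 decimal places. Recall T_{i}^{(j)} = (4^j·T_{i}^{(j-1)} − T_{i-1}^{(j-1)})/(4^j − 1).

0.5716

T_{1}^{(1)} = 0.569675 + (0.569675 − 0.602561)/3 = 0.558713
T_{2}^{(1)} = (4·0.570493 − 0.569675) / 3 = 0.570766
T_{2}^{(2)} = 0.570766 + (0.570766 − 0.558713)/15 = 0.571570
(Column j=1 coincides with Simpson's rule on the same nodes.)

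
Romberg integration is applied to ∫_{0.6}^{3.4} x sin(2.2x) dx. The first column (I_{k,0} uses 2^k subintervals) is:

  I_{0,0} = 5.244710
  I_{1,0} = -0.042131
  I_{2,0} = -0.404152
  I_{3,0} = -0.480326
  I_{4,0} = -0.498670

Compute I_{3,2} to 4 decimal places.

Richardson extrapolation on the trapezoidal column (denominator 4−1=3):
I_{2,1} = (4·(-0.404152) − (-0.042131)) / 3 = -0.524826
I_{3,1} = -0.480326 + (-0.480326 − (-0.404152))/3 = -0.505717
I_{3,2} = -0.505717 + (-0.505717 − (-0.524826))/15 = -0.504443
(Column j=1 coincides with Simpson's rule on the same nodes.)

-0.5044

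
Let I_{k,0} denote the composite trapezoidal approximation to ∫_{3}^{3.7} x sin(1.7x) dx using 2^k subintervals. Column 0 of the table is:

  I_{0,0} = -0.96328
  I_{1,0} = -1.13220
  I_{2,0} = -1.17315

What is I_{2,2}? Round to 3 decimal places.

-1.187

I_{1,1} = (4·(-1.13220) − (-0.96328)) / 3 = -1.18851
I_{2,1} = (4·(-1.17315) − (-1.13220)) / 3 = -1.18680
I_{2,2} = -1.18680 + (-1.18680 − (-1.18851))/15 = -1.18669
(Column j=1 coincides with Simpson's rule on the same nodes.)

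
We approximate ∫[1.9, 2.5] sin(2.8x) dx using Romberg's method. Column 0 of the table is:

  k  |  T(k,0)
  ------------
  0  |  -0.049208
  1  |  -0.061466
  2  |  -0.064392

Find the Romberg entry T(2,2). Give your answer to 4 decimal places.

Richardson extrapolation on the trapezoidal column (denominator 4−1=3):
T(1,1) = -0.061466 + (-0.061466 − (-0.049208))/3 = -0.065552
T(2,1) = (4·(-0.064392) − (-0.061466)) / 3 = -0.065367
T(2,2) = (16·(-0.065367) − (-0.065552)) / 15 = -0.065355
(Column j=1 coincides with Simpson's rule on the same nodes.)

-0.0654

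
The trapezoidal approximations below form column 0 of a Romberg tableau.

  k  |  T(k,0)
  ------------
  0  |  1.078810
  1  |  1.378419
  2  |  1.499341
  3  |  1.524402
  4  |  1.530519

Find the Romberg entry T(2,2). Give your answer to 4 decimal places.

Richardson extrapolation on the trapezoidal column (denominator 4−1=3):
T(1,1) = 1.378419 + (1.378419 − 1.078810)/3 = 1.478289
T(2,1) = 1.499341 + (1.499341 − 1.378419)/3 = 1.539648
T(2,2) = 1.539648 + (1.539648 − 1.478289)/15 = 1.543739

1.5437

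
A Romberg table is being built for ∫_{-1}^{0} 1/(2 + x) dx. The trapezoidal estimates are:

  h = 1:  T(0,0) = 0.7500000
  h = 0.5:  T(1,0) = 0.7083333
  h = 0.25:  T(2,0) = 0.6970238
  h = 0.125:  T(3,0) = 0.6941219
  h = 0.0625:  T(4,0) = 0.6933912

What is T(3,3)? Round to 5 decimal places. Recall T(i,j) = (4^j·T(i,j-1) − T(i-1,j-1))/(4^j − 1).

Richardson extrapolation on the trapezoidal column (denominator 4−1=3):
T(1,1) = (4·0.7083333 − 0.7500000) / 3 = 0.6944444
T(2,1) = 0.6970238 + (0.6970238 − 0.7083333)/3 = 0.6932540
T(3,1) = (4·0.6941219 − 0.6970238) / 3 = 0.6931546
T(2,2) = 0.6932540 + (0.6932540 − 0.6944444)/15 = 0.6931746
T(3,2) = (16·0.6931546 − 0.6932540) / 15 = 0.6931480
T(3,3) = (64·0.6931480 − 0.6931746) / 63 = 0.6931476

0.69315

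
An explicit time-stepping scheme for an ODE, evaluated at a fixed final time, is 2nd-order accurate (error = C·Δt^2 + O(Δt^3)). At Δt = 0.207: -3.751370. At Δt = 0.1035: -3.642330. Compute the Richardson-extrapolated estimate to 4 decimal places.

Extrapolated value = (4·A(Δt/2) − A(Δt)) / (4 − 1)
= (4·(-3.642330) − (-3.751370)) / 3
= -10.817950 / 3 = -3.605983

-3.6060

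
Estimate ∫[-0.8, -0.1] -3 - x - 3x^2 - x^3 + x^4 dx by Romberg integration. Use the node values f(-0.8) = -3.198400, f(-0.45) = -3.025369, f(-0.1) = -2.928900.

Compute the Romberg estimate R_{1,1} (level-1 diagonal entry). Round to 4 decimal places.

-2.1267

R_{0,0} (trapezoid, 1 panel, h=0.7000): -2.144555
R_{1,0} (trapezoid, 2 panels, h=0.3500): -2.131157
R_{1,1} = -2.131157 + (-2.131157 − (-2.144555))/3 = -2.126691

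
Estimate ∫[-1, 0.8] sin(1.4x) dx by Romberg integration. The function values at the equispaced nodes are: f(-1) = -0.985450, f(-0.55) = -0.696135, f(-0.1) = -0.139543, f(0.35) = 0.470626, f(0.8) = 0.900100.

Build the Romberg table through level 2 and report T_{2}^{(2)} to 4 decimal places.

T_{0}^{(0)} (trapezoid, 1 panel, h=1.8000): -0.076815
T_{1}^{(0)} (trapezoid, 2 panels, h=0.9000): -0.163996
T_{2}^{(0)} (trapezoid, 4 panels, h=0.4500): -0.183477
T_{1}^{(1)} = -0.163996 + (-0.163996 − (-0.076815))/3 = -0.193056
T_{2}^{(1)} = -0.183477 + (-0.183477 − (-0.163996))/3 = -0.189971
T_{2}^{(2)} = -0.189971 + (-0.189971 − (-0.193056))/15 = -0.189765

-0.1898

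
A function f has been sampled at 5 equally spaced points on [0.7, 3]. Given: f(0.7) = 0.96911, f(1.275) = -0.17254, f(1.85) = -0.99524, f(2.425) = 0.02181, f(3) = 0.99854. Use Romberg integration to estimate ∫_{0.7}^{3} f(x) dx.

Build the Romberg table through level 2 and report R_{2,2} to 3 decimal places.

R_{0,0} (trapezoid, 1 panel, h=2.3000): 2.26280
R_{1,0} (trapezoid, 2 panels, h=1.1500): -0.01313
R_{2,0} (trapezoid, 4 panels, h=0.5750): -0.09323
R_{1,1} = -0.01313 + (-0.01313 − 2.26280)/3 = -0.77177
R_{2,1} = -0.09323 + (-0.09323 − (-0.01313))/3 = -0.11993
R_{2,2} = -0.11993 + (-0.11993 − (-0.77177))/15 = -0.07647

-0.076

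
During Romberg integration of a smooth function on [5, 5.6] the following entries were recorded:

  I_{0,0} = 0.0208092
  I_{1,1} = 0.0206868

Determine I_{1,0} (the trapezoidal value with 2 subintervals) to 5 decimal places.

From I_{1,1} = (4·I_{1,0} − I_{0,0})/3, solve for I_{1,0}:
4·I_{1,0} = 3·0.0206868 + 0.0208092 = 0.0828696
I_{1,0} = 0.0207174

0.02072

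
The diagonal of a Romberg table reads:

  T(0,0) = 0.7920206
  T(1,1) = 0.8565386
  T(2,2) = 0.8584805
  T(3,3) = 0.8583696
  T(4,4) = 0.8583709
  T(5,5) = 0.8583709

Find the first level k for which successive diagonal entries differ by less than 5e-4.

k = 3

|T(1,1) − T(0,0)| = 0.0645180 ≥ 5e-4
|T(2,2) − T(1,1)| = 0.0019419 ≥ 5e-4
|T(3,3) − T(2,2)| = 0.0001109 < 5e-4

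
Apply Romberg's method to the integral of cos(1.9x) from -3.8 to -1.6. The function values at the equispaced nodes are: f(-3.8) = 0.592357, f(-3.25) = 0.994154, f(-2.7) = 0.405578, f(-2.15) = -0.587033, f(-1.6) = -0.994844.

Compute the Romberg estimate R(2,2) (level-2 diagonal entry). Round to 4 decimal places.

R(0,0) (trapezoid, 1 panel, h=2.2000): -0.442736
R(1,0) (trapezoid, 2 panels, h=1.1000): 0.224768
R(2,0) (trapezoid, 4 panels, h=0.5500): 0.336301
R(1,1) = 0.224768 + (0.224768 − (-0.442736))/3 = 0.447269
R(2,1) = 0.336301 + (0.336301 − 0.224768)/3 = 0.373479
R(2,2) = 0.373479 + (0.373479 − 0.447269)/15 = 0.368560

0.3686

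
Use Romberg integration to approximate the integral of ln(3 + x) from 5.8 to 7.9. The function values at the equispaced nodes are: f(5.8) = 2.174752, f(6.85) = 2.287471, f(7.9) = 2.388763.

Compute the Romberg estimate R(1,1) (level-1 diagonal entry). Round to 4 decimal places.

4.7997

R(0,0) (trapezoid, 1 panel, h=2.1000): 4.791691
R(1,0) (trapezoid, 2 panels, h=1.0500): 4.797690
R(1,1) = 4.797690 + (4.797690 − 4.791691)/3 = 4.799690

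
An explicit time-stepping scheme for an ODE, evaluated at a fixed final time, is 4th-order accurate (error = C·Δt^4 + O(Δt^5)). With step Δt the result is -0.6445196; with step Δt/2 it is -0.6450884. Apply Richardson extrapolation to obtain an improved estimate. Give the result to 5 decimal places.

The leading error scales as Δt^4; refining by a factor of 2 reduces it by 2^4 = 16.
Extrapolated value = (16·A(Δt/2) − A(Δt)) / (16 − 1)
= (16·(-0.6450884) − (-0.6445196)) / 15
= -9.6768948 / 15 = -0.6451263

-0.64513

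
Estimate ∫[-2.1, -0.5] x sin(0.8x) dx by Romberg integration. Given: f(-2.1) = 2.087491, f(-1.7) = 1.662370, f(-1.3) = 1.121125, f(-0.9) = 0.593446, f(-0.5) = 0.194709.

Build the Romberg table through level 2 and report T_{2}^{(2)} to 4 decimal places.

1.8065

T_{0}^{(0)} (trapezoid, 1 panel, h=1.6000): 1.825760
T_{1}^{(0)} (trapezoid, 2 panels, h=0.8000): 1.809780
T_{2}^{(0)} (trapezoid, 4 panels, h=0.4000): 1.807216
T_{1}^{(1)} = 1.809780 + (1.809780 − 1.825760)/3 = 1.804453
T_{2}^{(1)} = 1.807216 + (1.807216 − 1.809780)/3 = 1.806361
T_{2}^{(2)} = 1.806361 + (1.806361 − 1.804453)/15 = 1.806488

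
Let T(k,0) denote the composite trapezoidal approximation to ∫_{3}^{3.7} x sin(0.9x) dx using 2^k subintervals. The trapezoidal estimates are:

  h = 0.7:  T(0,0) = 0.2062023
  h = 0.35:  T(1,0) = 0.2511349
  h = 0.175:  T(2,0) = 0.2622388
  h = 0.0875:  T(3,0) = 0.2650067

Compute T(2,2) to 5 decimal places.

0.26593

Richardson extrapolation on the trapezoidal column (denominator 4−1=3):
T(1,1) = 0.2511349 + (0.2511349 − 0.2062023)/3 = 0.2661124
T(2,1) = (4·0.2622388 − 0.2511349) / 3 = 0.2659401
T(2,2) = (16·0.2659401 − 0.2661124) / 15 = 0.2659286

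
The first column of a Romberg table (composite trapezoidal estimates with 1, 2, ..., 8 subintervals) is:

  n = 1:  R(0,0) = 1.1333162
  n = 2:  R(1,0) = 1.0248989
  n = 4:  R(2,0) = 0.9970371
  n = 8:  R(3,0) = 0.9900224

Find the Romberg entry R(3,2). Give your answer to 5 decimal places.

R(2,1) = (4·0.9970371 − 1.0248989) / 3 = 0.9877498
R(3,1) = (4·0.9900224 − 0.9970371) / 3 = 0.9876842
R(3,2) = 0.9876842 + (0.9876842 − 0.9877498)/15 = 0.9876798

0.98768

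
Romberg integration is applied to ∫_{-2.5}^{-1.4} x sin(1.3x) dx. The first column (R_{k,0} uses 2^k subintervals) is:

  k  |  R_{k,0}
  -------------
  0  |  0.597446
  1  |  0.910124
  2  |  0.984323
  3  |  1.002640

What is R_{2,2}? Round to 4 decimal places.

Richardson extrapolation on the trapezoidal column (denominator 4−1=3):
R_{1,1} = (4·0.910124 − 0.597446) / 3 = 1.014350
R_{2,1} = 0.984323 + (0.984323 − 0.910124)/3 = 1.009056
R_{2,2} = 1.009056 + (1.009056 − 1.014350)/15 = 1.008703

1.0087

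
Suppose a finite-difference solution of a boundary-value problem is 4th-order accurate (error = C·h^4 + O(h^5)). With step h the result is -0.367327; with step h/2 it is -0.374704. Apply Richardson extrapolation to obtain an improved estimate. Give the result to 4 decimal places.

-0.3752

Extrapolated value = (16·A(h/2) − A(h)) / (16 − 1)
= (16·(-0.374704) − (-0.367327)) / 15
= -5.627937 / 15 = -0.375196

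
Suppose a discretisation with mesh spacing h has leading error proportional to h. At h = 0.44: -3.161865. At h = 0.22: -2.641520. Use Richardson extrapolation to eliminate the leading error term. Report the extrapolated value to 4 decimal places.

-2.1212

Extrapolated value = (2·A(h/2) − A(h)) / (2 − 1)
= (2·(-2.641520) − (-3.161865)) / 1
= -2.121175 / 1 = -2.121175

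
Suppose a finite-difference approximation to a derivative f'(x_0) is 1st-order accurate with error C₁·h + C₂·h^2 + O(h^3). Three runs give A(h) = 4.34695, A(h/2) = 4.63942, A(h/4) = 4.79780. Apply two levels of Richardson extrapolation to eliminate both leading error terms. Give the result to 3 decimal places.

4.964

First eliminate the h term (factor 2^1 = 2):
  B₁ = (2·4.63942 − 4.34695)/1 = 4.93189
  B₂ = (2·4.79780 − 4.63942)/1 = 4.95618
Then eliminate the h^2 term (factor 2^2 = 4):
  (4·4.95618 − 4.93189)/3 = 4.96428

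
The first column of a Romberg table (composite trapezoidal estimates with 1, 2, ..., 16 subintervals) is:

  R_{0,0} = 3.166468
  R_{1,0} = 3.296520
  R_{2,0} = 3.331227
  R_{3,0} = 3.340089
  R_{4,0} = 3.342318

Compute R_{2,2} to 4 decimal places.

3.3430

R_{1,1} = 3.296520 + (3.296520 − 3.166468)/3 = 3.339871
R_{2,1} = 3.331227 + (3.331227 − 3.296520)/3 = 3.342796
R_{2,2} = 3.342796 + (3.342796 − 3.339871)/15 = 3.342991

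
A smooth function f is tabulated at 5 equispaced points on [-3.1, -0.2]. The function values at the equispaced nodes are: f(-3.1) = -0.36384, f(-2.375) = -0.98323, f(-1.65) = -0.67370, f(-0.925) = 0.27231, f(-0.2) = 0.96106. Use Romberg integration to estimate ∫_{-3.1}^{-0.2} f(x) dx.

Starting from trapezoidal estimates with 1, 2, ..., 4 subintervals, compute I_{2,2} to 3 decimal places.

-0.859

I_{0,0} (trapezoid, 1 panel, h=2.9000): 0.86597
I_{1,0} (trapezoid, 2 panels, h=1.4500): -0.54388
I_{2,0} (trapezoid, 4 panels, h=0.7250): -0.78736
I_{1,1} = -0.54388 + (-0.54388 − 0.86597)/3 = -1.01383
I_{2,1} = -0.78736 + (-0.78736 − (-0.54388))/3 = -0.86852
I_{2,2} = -0.86852 + (-0.86852 − (-1.01383))/15 = -0.85883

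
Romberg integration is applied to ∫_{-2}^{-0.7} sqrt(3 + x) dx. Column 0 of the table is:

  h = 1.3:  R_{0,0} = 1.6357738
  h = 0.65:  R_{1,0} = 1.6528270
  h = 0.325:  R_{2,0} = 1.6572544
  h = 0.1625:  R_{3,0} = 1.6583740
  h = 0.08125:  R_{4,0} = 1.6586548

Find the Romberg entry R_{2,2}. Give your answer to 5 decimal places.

Richardson extrapolation on the trapezoidal column (denominator 4−1=3):
R_{1,1} = (4·1.6528270 − 1.6357738) / 3 = 1.6585114
R_{2,1} = (4·1.6572544 − 1.6528270) / 3 = 1.6587302
R_{2,2} = 1.6587302 + (1.6587302 − 1.6585114)/15 = 1.6587448
(Column j=1 coincides with Simpson's rule on the same nodes.)

1.65874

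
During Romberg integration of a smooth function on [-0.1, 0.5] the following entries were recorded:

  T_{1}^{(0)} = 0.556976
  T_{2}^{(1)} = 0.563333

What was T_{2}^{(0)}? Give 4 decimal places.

0.5617

From T_{2}^{(1)} = (4·T_{2}^{(0)} − T_{1}^{(0)})/3, solve for T_{2}^{(0)}:
4·T_{2}^{(0)} = 3·0.563333 + 0.556976 = 2.246975
T_{2}^{(0)} = 0.561744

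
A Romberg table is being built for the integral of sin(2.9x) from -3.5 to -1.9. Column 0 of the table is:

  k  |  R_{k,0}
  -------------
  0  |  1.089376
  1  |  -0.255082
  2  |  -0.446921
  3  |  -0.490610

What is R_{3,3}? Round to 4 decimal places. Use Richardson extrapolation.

R_{1,1} = (4·(-0.255082) − 1.089376) / 3 = -0.703235
R_{2,1} = (4·(-0.446921) − (-0.255082)) / 3 = -0.510867
R_{3,1} = (4·(-0.490610) − (-0.446921)) / 3 = -0.505173
R_{2,2} = (16·(-0.510867) − (-0.703235)) / 15 = -0.498042
R_{3,2} = -0.505173 + (-0.505173 − (-0.510867))/15 = -0.504793
R_{3,3} = (64·(-0.504793) − (-0.498042)) / 63 = -0.504900
(Column j=1 coincides with Simpson's rule on the same nodes.)

-0.5049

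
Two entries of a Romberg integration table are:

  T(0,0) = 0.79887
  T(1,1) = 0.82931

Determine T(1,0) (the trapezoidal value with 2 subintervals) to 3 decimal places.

From T(1,1) = (4·T(1,0) − T(0,0))/3, solve for T(1,0):
4·T(1,0) = 3·0.82931 + 0.79887 = 3.28680
T(1,0) = 0.82170

0.822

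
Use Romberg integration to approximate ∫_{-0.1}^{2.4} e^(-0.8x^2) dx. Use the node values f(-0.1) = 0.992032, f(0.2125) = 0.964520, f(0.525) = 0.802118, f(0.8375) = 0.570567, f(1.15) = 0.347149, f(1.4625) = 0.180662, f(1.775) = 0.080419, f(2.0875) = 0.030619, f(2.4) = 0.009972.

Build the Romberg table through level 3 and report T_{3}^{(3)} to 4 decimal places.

T_{0}^{(0)} (trapezoid, 1 panel, h=2.5000): 1.252505
T_{1}^{(0)} (trapezoid, 2 panels, h=1.2500): 1.060189
T_{2}^{(0)} (trapezoid, 4 panels, h=0.6250): 1.081680
T_{3}^{(0)} (trapezoid, 8 panels, h=0.3125): 1.086580
T_{1}^{(1)} = 1.060189 + (1.060189 − 1.252505)/3 = 0.996084
T_{2}^{(1)} = 1.081680 + (1.081680 − 1.060189)/3 = 1.088844
T_{3}^{(1)} = 1.086580 + (1.086580 − 1.081680)/3 = 1.088213
T_{2}^{(2)} = 1.088844 + (1.088844 − 0.996084)/15 = 1.095028
T_{3}^{(2)} = 1.088213 + (1.088213 − 1.088844)/15 = 1.088171
T_{3}^{(3)} = 1.088171 + (1.088171 − 1.095028)/63 = 1.088062

1.0881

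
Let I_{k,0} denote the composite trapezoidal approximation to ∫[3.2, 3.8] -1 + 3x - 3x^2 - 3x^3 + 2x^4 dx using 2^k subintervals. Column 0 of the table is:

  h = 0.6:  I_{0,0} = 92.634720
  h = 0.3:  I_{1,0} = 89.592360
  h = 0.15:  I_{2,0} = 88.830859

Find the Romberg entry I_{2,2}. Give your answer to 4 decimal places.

88.5769

I_{1,1} = (4·89.592360 − 92.634720) / 3 = 88.578240
I_{2,1} = 88.830859 + (88.830859 − 89.592360)/3 = 88.577025
I_{2,2} = 88.577025 + (88.577025 − 88.578240)/15 = 88.576944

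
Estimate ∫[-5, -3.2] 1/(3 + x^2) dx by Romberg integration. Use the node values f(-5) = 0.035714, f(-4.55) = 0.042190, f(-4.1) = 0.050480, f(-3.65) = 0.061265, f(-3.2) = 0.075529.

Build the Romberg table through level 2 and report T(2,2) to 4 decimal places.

T(0,0) (trapezoid, 1 panel, h=1.8000): 0.100119
T(1,0) (trapezoid, 2 panels, h=0.9000): 0.095491
T(2,0) (trapezoid, 4 panels, h=0.4500): 0.094300
T(1,1) = 0.095491 + (0.095491 − 0.100119)/3 = 0.093948
T(2,1) = 0.094300 + (0.094300 − 0.095491)/3 = 0.093903
T(2,2) = 0.093903 + (0.093903 − 0.093948)/15 = 0.093900

0.0939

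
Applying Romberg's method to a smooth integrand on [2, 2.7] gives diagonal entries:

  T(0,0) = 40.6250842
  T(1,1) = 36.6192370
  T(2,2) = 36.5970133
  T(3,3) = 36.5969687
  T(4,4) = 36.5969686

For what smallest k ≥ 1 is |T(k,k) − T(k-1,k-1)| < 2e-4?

k = 3

|T(1,1) − T(0,0)| = 4.0058472 ≥ 2e-4
|T(2,2) − T(1,1)| = 0.0222237 ≥ 2e-4
|T(3,3) − T(2,2)| = 0.0000446 < 2e-4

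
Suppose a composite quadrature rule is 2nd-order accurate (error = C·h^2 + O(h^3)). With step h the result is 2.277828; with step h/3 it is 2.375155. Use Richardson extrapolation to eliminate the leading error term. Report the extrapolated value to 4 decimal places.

2.3873

Extrapolated value = (9·A(h/3) − A(h)) / (9 − 1)
= (9·2.375155 − 2.277828) / 8
= 19.098567 / 8 = 2.387321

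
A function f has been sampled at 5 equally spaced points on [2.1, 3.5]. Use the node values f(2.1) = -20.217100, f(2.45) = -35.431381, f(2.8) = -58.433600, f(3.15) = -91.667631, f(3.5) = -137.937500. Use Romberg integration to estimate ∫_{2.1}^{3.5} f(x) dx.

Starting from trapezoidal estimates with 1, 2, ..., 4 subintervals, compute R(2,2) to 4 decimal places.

-91.3959

R(0,0) (trapezoid, 1 panel, h=1.4000): -110.708220
R(1,0) (trapezoid, 2 panels, h=0.7000): -96.257630
R(2,0) (trapezoid, 4 panels, h=0.3500): -92.613469
R(1,1) = -96.257630 + (-96.257630 − (-110.708220))/3 = -91.440767
R(2,1) = -92.613469 + (-92.613469 − (-96.257630))/3 = -91.398749
R(2,2) = -91.398749 + (-91.398749 − (-91.440767))/15 = -91.395948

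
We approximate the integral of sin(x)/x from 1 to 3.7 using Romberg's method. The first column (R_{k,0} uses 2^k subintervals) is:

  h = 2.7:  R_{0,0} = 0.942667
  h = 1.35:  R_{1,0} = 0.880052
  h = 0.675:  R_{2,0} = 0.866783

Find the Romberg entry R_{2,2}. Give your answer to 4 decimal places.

0.8626

R_{1,1} = 0.880052 + (0.880052 − 0.942667)/3 = 0.859180
R_{2,1} = 0.866783 + (0.866783 − 0.880052)/3 = 0.862360
R_{2,2} = 0.862360 + (0.862360 − 0.859180)/15 = 0.862572
(Column j=1 coincides with Simpson's rule on the same nodes.)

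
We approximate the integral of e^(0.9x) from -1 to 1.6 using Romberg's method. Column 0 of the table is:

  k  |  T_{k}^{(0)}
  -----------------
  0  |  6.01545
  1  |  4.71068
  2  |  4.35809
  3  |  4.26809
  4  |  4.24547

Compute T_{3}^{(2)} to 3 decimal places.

Richardson extrapolation on the trapezoidal column (denominator 4−1=3):
T_{2}^{(1)} = (4·4.35809 − 4.71068) / 3 = 4.24056
T_{3}^{(1)} = (4·4.26809 − 4.35809) / 3 = 4.23809
T_{3}^{(2)} = (16·4.23809 − 4.24056) / 15 = 4.23793

4.238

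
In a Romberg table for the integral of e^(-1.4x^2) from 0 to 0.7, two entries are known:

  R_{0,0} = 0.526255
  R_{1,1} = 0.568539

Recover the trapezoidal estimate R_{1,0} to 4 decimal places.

From R_{1,1} = (4·R_{1,0} − R_{0,0})/3, solve for R_{1,0}:
4·R_{1,0} = 3·0.568539 + 0.526255 = 2.231872
R_{1,0} = 0.557968

0.5580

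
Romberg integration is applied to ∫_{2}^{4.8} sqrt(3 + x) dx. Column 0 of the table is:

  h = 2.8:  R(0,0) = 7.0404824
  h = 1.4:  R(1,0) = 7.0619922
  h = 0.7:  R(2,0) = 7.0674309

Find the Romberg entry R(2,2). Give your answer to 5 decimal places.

7.06925

R(1,1) = (4·7.0619922 − 7.0404824) / 3 = 7.0691621
R(2,1) = (4·7.0674309 − 7.0619922) / 3 = 7.0692438
R(2,2) = (16·7.0692438 − 7.0691621) / 15 = 7.0692492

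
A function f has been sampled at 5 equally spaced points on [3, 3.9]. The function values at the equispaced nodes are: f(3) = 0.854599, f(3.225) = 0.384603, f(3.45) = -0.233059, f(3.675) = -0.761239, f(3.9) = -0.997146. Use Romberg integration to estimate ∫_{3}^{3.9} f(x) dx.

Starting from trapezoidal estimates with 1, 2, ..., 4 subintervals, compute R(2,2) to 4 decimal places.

R(0,0) (trapezoid, 1 panel, h=0.9000): -0.064146
R(1,0) (trapezoid, 2 panels, h=0.4500): -0.136950
R(2,0) (trapezoid, 4 panels, h=0.2250): -0.153218
R(1,1) = -0.136950 + (-0.136950 − (-0.064146))/3 = -0.161218
R(2,1) = -0.153218 + (-0.153218 − (-0.136950))/3 = -0.158641
R(2,2) = -0.158641 + (-0.158641 − (-0.161218))/15 = -0.158469

-0.1585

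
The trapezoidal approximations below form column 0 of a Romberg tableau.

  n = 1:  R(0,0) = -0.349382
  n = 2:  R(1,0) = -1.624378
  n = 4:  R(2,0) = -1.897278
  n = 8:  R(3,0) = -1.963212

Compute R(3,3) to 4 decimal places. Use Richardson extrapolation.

-1.9850

Richardson extrapolation on the trapezoidal column (denominator 4−1=3):
R(1,1) = (4·(-1.624378) − (-0.349382)) / 3 = -2.049377
R(2,1) = (4·(-1.897278) − (-1.624378)) / 3 = -1.988245
R(3,1) = -1.963212 + (-1.963212 − (-1.897278))/3 = -1.985190
R(2,2) = -1.988245 + (-1.988245 − (-2.049377))/15 = -1.984170
R(3,2) = (16·(-1.985190) − (-1.988245)) / 15 = -1.984986
R(3,3) = -1.984986 + (-1.984986 − (-1.984170))/63 = -1.984999
(Column j=1 coincides with Simpson's rule on the same nodes.)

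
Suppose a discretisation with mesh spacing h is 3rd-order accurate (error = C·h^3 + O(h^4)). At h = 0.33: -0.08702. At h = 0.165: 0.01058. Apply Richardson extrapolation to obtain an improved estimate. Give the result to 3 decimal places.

Extrapolated value = (8·A(h/2) − A(h)) / (8 − 1)
= (8·0.01058 − (-0.08702)) / 7
= 0.17166 / 7 = 0.02452

0.025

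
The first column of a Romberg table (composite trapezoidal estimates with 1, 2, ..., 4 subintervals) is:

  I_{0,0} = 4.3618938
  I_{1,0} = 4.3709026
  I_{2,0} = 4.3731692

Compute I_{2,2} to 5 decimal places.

4.37393

I_{1,1} = 4.3709026 + (4.3709026 − 4.3618938)/3 = 4.3739055
I_{2,1} = 4.3731692 + (4.3731692 − 4.3709026)/3 = 4.3739247
I_{2,2} = (16·4.3739247 − 4.3739055) / 15 = 4.3739260
(Column j=1 coincides with Simpson's rule on the same nodes.)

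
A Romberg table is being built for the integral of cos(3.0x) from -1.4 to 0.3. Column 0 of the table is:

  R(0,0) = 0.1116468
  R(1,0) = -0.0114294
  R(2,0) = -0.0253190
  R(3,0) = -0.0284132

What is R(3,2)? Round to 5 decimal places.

R(2,1) = -0.0253190 + (-0.0253190 − (-0.0114294))/3 = -0.0299489
R(3,1) = (4·(-0.0284132) − (-0.0253190)) / 3 = -0.0294446
R(3,2) = -0.0294446 + (-0.0294446 − (-0.0299489))/15 = -0.0294110
(Column j=1 coincides with Simpson's rule on the same nodes.)

-0.02941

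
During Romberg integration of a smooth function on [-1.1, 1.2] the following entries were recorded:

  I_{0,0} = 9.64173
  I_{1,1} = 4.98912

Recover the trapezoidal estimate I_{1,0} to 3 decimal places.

6.152

From I_{1,1} = (4·I_{1,0} − I_{0,0})/3, solve for I_{1,0}:
4·I_{1,0} = 3·4.98912 + 9.64173 = 24.60909
I_{1,0} = 6.15227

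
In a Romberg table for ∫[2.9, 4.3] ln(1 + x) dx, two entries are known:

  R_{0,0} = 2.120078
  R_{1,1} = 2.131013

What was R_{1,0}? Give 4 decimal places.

From R_{1,1} = (4·R_{1,0} − R_{0,0})/3, solve for R_{1,0}:
4·R_{1,0} = 3·2.131013 + 2.120078 = 8.513117
R_{1,0} = 2.128279

2.1283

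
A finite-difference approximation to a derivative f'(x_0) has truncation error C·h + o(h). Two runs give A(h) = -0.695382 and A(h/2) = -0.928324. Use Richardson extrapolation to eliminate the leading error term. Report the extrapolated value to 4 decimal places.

-1.1613

The leading error scales as h; refining by a factor of 2 reduces it by 2^1 = 2.
Extrapolated value = (2·A(h/2) − A(h)) / (2 − 1)
= (2·(-0.928324) − (-0.695382)) / 1
= -1.161266 / 1 = -1.161266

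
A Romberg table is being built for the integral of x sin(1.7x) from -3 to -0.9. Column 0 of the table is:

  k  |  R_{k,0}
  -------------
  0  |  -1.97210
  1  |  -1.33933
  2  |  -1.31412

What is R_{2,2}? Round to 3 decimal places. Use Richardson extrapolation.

Richardson extrapolation on the trapezoidal column (denominator 4−1=3):
R_{1,1} = (4·(-1.33933) − (-1.97210)) / 3 = -1.12841
R_{2,1} = -1.31412 + (-1.31412 − (-1.33933))/3 = -1.30572
R_{2,2} = (16·(-1.30572) − (-1.12841)) / 15 = -1.31754

-1.318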